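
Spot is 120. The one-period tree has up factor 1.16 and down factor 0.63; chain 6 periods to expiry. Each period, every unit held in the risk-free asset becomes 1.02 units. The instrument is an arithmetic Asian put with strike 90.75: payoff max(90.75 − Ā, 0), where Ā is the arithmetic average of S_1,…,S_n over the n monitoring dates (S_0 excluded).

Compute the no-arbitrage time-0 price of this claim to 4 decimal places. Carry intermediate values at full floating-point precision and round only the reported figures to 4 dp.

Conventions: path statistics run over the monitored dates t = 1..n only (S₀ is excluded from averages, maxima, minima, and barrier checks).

Under the martingale measure an up-move has probability p* = 0.7358; value the claim as the probability-weighted average of per-path payoffs, discounted 6 periods at R = 1.02.
Enumerate all 2^6 = 64 price paths (U = up ×1.16, D = down ×0.63); each path with k up-moves has probability p*^k·(1−p*)^(6−k).
DDDDDD: Ā=31.9249, payoff=58.8251, prob=0.000340
UDDDDD: Ā=58.7823, payoff=31.9677, prob=0.000946
DUDDDD: Ā=48.1823, payoff=42.5677, prob=0.000946
UUDDDD: Ā=88.7166, payoff=2.0334, prob=0.002636
DDUDDD: Ā=41.5043, payoff=49.2457, prob=0.000946
UDUDDD: Ā=76.4206, payoff=14.3294, prob=0.002636
DUUDDD: Ā=65.8206, payoff=24.9294, prob=0.002636
UUUDDD: Ā=121.1935, payoff=0.0000, prob=0.007344
DDDUDD: Ā=37.2972, payoff=53.4528, prob=0.000946
UDDUDD: Ā=68.6742, payoff=22.0758, prob=0.002636
DUDUDD: Ā=58.0742, payoff=32.6758, prob=0.002636
UUDUDD: Ā=106.9302, payoff=0.0000, prob=0.007344
DDUUDD: Ā=51.3962, payoff=39.3538, prob=0.002636
UDUUDD: Ā=94.6342, payoff=0.0000, prob=0.007344
DUUUDD: Ā=84.0342, payoff=6.7158, prob=0.007344
UUUUDD: Ā=154.7296, payoff=0.0000, prob=0.020458
DDDDUD: Ā=34.6467, payoff=56.1033, prob=0.000946
UDDDUD: Ā=63.7939, payoff=26.9561, prob=0.002636
DUDDUD: Ā=53.1939, payoff=37.5561, prob=0.002636
UUDDUD: Ā=97.9443, payoff=0.0000, prob=0.007344
DDUDUD: Ā=46.5159, payoff=44.2341, prob=0.002636
UDUDUD: Ā=85.6483, payoff=5.1017, prob=0.007344
DUUDUD: Ā=75.0483, payoff=15.7017, prob=0.007344
UUUDUD: Ā=138.1841, payoff=0.0000, prob=0.020458
DDDUUD: Ā=42.3087, payoff=48.4413, prob=0.002636
UDDUUD: Ā=77.9018, payoff=12.8482, prob=0.007344
DUDUUD: Ā=67.3018, payoff=23.4482, prob=0.007344
UUDUUD: Ā=123.9208, payoff=0.0000, prob=0.020458
DDUUUD: Ā=60.6238, payoff=30.1262, prob=0.007344
UDUUUD: Ā=111.6248, payoff=0.0000, prob=0.020458
DUUUUD: Ā=101.0248, payoff=0.0000, prob=0.020458
UUUUUD: Ā=186.0138, payoff=0.0000, prob=0.056990
DDDDDU: Ā=32.9769, payoff=57.7731, prob=0.000946
UDDDDU: Ā=60.7193, payoff=30.0307, prob=0.002636
DUDDDU: Ā=50.1193, payoff=40.6307, prob=0.002636
UUDDDU: Ā=92.2831, payoff=0.0000, prob=0.007344
DDUDDU: Ā=43.4413, payoff=47.3087, prob=0.002636
UDUDDU: Ā=79.9871, payoff=10.7629, prob=0.007344
DUUDDU: Ā=69.3871, payoff=21.3629, prob=0.007344
UUUDDU: Ā=127.7605, payoff=0.0000, prob=0.020458
DDDUDU: Ā=39.2342, payoff=51.5158, prob=0.002636
UDDUDU: Ā=72.2407, payoff=18.5093, prob=0.007344
DUDUDU: Ā=61.6407, payoff=29.1093, prob=0.007344
UUDUDU: Ā=113.4971, payoff=0.0000, prob=0.020458
DDUUDU: Ā=54.9627, payoff=35.7873, prob=0.007344
UDUUDU: Ā=101.2011, payoff=0.0000, prob=0.020458
DUUUDU: Ā=90.6011, payoff=0.1489, prob=0.020458
UUUUDU: Ā=166.8211, payoff=0.0000, prob=0.056990
DDDDUU: Ā=36.5837, payoff=54.1663, prob=0.002636
UDDDUU: Ā=67.3604, payoff=23.3896, prob=0.007344
DUDDUU: Ā=56.7604, payoff=33.9896, prob=0.007344
UUDDUU: Ā=104.5112, payoff=0.0000, prob=0.020458
DDUDUU: Ā=50.0824, payoff=40.6676, prob=0.007344
UDUDUU: Ā=92.2152, payoff=0.0000, prob=0.020458
DUUDUU: Ā=81.6152, payoff=9.1348, prob=0.020458
UUUDUU: Ā=150.2756, payoff=0.0000, prob=0.056990
DDDUUU: Ā=45.8752, payoff=44.8748, prob=0.007344
UDDUUU: Ā=84.4687, payoff=6.2813, prob=0.020458
DUDUUU: Ā=73.8687, payoff=16.8813, prob=0.020458
UUDUUU: Ā=136.0122, payoff=0.0000, prob=0.056990
DDUUUU: Ā=67.1907, payoff=23.5593, prob=0.020458
UDUUUU: Ā=123.7162, payoff=0.0000, prob=0.056990
DUUUUU: Ā=113.1162, payoff=0.0000, prob=0.056990
UUUUUU: Ā=208.2775, payoff=0.0000, prob=0.158757
Price = Σ prob·payoff / R^6 = 5.390088 / 1.126162 = 4.7862

price = 4.7862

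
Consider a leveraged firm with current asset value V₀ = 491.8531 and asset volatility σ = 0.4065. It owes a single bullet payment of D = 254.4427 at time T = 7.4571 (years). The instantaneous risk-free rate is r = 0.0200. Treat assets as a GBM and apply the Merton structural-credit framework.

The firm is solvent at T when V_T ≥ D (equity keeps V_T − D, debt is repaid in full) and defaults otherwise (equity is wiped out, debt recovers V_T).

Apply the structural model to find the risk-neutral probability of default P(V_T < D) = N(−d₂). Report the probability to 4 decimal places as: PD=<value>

PD=0.4313

Work the structural quantities from V₀ = 491.8531 against face 254.4427:
d₁ = [ln(V₀/D) + (r + σ²/2)T] / (σ√T)
   = [ln(491.8531/254.4427) + (0.0200 + 0.5·0.4065²)·7.4571] / (0.4065·√7.4571)
   = [0.659104 + 0.765256] / 1.110058 = 1.283141
d₂ = d₁ − σ√T = 1.283141 − 1.110058 = 0.173083
risk-neutral PD = N(−d₂) = N(-0.173083) = 0.431293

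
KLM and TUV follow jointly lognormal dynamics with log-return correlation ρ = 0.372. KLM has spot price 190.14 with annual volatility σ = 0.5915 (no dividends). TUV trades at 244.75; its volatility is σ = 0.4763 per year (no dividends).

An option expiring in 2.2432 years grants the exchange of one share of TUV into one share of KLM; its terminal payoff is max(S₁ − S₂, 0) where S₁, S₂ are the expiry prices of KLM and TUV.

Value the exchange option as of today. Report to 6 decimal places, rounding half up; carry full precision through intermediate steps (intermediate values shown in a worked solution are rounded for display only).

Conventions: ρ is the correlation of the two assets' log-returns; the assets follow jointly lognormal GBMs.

exchange price = 51.511066

σ_eff = √(σ₁² + σ₂² − 2ρσ₁σ₂) = √(0.5915² + 0.4763² − 2·0.372·0.5915·0.4763) = 0.605909
d₁ = (ln(S₁/S₂) + (q₂ − q₁ + σ_eff²/2)T) / (σ_eff√T) = (ln(190.14/244.75) + (0.0 − 0.0 + 0.183563)·2.2432) / 0.907489 = 0.175530
d₂ = d₁ − σ_eff√T = 0.175530 − 0.907489 = -0.731959
N(d₁) = 0.569668,  N(d₂) = 0.232097
V = S₁·e^{−q₁T}·N(d₁) − S₂·e^{−q₂T}·N(d₂) = 108.316752 − 56.805686 = 51.511066
Key observation: the rate r is irrelevant here: denominating values in TUV turns the exchange into a ratio option on S₁/S₂, and discounting at r drops out.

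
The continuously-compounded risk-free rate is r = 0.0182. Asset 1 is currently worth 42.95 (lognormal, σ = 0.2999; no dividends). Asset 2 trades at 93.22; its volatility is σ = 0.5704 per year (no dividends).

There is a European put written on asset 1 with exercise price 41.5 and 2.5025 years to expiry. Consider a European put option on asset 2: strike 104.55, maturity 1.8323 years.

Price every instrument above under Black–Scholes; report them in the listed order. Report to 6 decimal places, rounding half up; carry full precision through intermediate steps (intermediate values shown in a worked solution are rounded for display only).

price(asset 1 put K=41.5) = 6.202781
price(asset 2 put K=104.55) = 33.308386

[asset 1 put K=41.5]
σ√T = 0.2999·√2.5025 = 0.474421
d₁ = (ln(S/K) + (r+σ²/2)T) / (σ√T) = (ln(42.95/41.5) + (0.0182+0.2999²/2)·2.5025) / 0.474421 = (0.034343 + 0.158083) / 0.474421 = 0.405602
d₂ = d₁ − σ√T = 0.405602 − 0.474421 = -0.068818
e^{−rT} = 0.955476
N(−d₁) = 0.342517,  N(−d₂) = 0.527433
price = K·e^{−rT}·N(−d₂) − S·N(−d₁) = 20.913902 − 14.711120 = 6.202781
[asset 2 put K=104.55]
σ√T = 0.5704·√1.8323 = 0.772108
d₁ = (ln(S/K) + (r+σ²/2)T) / (σ√T) = (ln(93.22/104.55) + (0.0182+0.5704²/2)·1.8323) / 0.772108 = (-0.114703 + 0.331423) / 0.772108 = 0.280686
d₂ = d₁ − σ√T = 0.280686 − 0.772108 = -0.491422
e^{−rT} = 0.967202
N(−d₁) = 0.389476,  N(−d₂) = 0.688436
price = K·e^{−rT}·N(−d₂) − S·N(−d₁) = 69.615304 − 36.306918 = 33.308386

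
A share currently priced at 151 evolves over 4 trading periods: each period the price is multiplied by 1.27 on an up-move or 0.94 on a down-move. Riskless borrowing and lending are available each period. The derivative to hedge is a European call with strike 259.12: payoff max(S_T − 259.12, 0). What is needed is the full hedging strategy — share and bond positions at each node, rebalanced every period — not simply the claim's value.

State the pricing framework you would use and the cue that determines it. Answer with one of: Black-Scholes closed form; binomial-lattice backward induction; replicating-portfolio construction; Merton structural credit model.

framework: replicating-portfolio construction

Key observation: the deliverable is the dynamic trading strategy on the 4-step tree (spot 151, moves 1.27 and 0.94), so the valuation must go through the node-by-node replicating-portfolio solve.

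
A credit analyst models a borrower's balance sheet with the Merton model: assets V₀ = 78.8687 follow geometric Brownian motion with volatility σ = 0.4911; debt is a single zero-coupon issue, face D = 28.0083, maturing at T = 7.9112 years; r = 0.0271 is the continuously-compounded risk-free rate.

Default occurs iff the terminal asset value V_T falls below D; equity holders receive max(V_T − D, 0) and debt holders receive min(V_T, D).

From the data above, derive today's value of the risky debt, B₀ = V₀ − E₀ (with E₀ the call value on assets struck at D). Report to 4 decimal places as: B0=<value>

With assets at 78.8687 and a single debt payment of 28.0083 at 7.9112 years:
d₁ = [ln(V₀/D) + (r + σ²/2)T] / (σ√T)
   = [ln(78.8687/28.0083) + (0.0271 + 0.5·0.4911²)·7.9112] / (0.4911·√7.9112)
   = [1.035284 + 1.168402] / 1.381310 = 1.595359
d₂ = d₁ − σ√T = 1.595359 − 1.381310 = 0.214049
N(d₁) = 0.944684,  N(d₂) = 0.584746,  e^(−rT) = 0.807031
E₀ = V₀·N(d₁) − D·e^(−rT)·N(d₂)
   = 78.8687·0.944684 − 28.0083·0.807031·0.584746 = 61.288668
B₀ = V₀ − E₀ = 78.8687 − 61.288668 = 17.580032

B0=17.5800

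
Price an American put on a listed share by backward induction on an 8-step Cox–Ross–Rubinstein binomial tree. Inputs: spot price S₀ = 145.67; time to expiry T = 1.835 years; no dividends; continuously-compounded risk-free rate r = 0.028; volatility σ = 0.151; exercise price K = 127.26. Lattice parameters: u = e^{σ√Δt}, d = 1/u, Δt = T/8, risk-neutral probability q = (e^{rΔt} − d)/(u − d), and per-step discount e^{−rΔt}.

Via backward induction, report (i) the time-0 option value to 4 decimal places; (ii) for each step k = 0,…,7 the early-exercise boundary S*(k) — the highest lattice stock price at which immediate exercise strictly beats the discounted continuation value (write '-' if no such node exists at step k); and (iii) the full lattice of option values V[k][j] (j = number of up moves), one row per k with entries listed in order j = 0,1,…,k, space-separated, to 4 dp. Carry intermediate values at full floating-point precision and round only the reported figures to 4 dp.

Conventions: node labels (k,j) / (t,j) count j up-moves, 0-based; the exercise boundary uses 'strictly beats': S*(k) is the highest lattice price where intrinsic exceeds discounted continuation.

price = 2.7875
boundary = - - - - 109.0787 101.4687 109.0787 117.2593
tree:
2.7875
4.6604 1.1368
7.5939 2.0787 0.3034
11.9867 3.7352 0.6139 0.0278
18.1813 6.5609 1.2391 0.0591 0.0000
25.7913 11.1716 2.4936 0.1257 0.0000 0.0000
32.8703 18.1813 5.0026 0.2671 0.0000 0.0000 0.0000
39.4554 25.7913 10.0007 0.5677 0.0000 0.0000 0.0000 0.0000
45.5812 32.8703 18.1813 1.2065 0.0000 0.0000 0.0000 0.0000 0.0000

params: Δt=0.22937 u=1.07500 d=0.93023 q=0.52644 e^(-rΔt)=0.99360
t_8 payoffs: 45.5812 32.8703 18.1813 1.2065 0.0000 0.0000 0.0000 0.0000 0.0000
t_7: node(7,0) S=87.8046 payoff=39.4554 vs cont=38.6407 → 39.4554 [stop]  node(7,1) S=101.4687 payoff=25.7913 vs cont=24.9765 → 25.7913 [stop]  node(7,2) S=117.2593 payoff=10.0007 vs cont=9.1860 → 10.0007 [stop]  node(7,3) S=135.5073 payoff=0.0000 vs cont=0.5677 → 0.5677 [wait]  node(7,4) S=156.5949 payoff=0.0000 vs cont=0.0000 → 0.0000 [wait]  node(7,5) S=180.9643 payoff=0.0000 vs cont=0.0000 → 0.0000 [wait]  node(7,6) S=209.1260 payoff=0.0000 vs cont=0.0000 → 0.0000 [wait]  node(7,7) S=241.6702 payoff=0.0000 vs cont=0.0000 → 0.0000 [wait]  ⇒ S*(7)=117.2593
t_6: node(6,0) S=94.3897 payoff=32.8703 vs cont=32.0556 → 32.8703 [stop]  node(6,1) S=109.0787 payoff=18.1813 vs cont=17.3666 → 18.1813 [stop]  node(6,2) S=126.0535 payoff=1.2065 vs cont=5.0026 → 5.0026 [wait]  node(6,3) S=145.6700 payoff=0.0000 vs cont=0.2671 → 0.2671 [wait]  node(6,4) S=168.3392 payoff=0.0000 vs cont=0.0000 → 0.0000 [wait]  node(6,5) S=194.5362 payoff=0.0000 vs cont=0.0000 → 0.0000 [wait]  node(6,6) S=224.8099 payoff=0.0000 vs cont=0.0000 → 0.0000 [wait]  ⇒ S*(6)=109.0787
t_5: node(5,0) S=101.4687 payoff=25.7913 vs cont=24.9765 → 25.7913 [stop]  node(5,1) S=117.2593 payoff=10.0007 vs cont=11.1716 → 11.1716 [wait]  node(5,2) S=135.5073 payoff=0.0000 vs cont=2.4936 → 2.4936 [wait]  node(5,3) S=156.5949 payoff=0.0000 vs cont=0.1257 → 0.1257 [wait]  node(5,4) S=180.9643 payoff=0.0000 vs cont=0.0000 → 0.0000 [wait]  node(5,5) S=209.1260 payoff=0.0000 vs cont=0.0000 → 0.0000 [wait]  ⇒ S*(5)=101.4687
t_4: node(4,0) S=109.0787 payoff=18.1813 vs cont=17.9791 → 18.1813 [stop]  node(4,1) S=126.0535 payoff=1.2065 vs cont=6.5609 → 6.5609 [wait]  node(4,2) S=145.6700 payoff=0.0000 vs cont=1.2391 → 1.2391 [wait]  node(4,3) S=168.3392 payoff=0.0000 vs cont=0.0591 → 0.0591 [wait]  node(4,4) S=194.5362 payoff=0.0000 vs cont=0.0000 → 0.0000 [wait]  ⇒ S*(4)=109.0787
t_3: node(3,0) S=117.2593 payoff=10.0007 vs cont=11.9867 → 11.9867 [wait]  node(3,1) S=135.5073 payoff=0.0000 vs cont=3.7352 → 3.7352 [wait]  node(3,2) S=156.5949 payoff=0.0000 vs cont=0.6139 → 0.6139 [wait]  node(3,3) S=180.9643 payoff=0.0000 vs cont=0.0278 → 0.0278 [wait]  ⇒ S*(3)=-
t_2: node(2,0) S=126.0535 payoff=1.2065 vs cont=7.5939 → 7.5939 [wait]  node(2,1) S=145.6700 payoff=0.0000 vs cont=2.0787 → 2.0787 [wait]  node(2,2) S=168.3392 payoff=0.0000 vs cont=0.3034 → 0.3034 [wait]  ⇒ S*(2)=-
t_1: node(1,0) S=135.5073 payoff=0.0000 vs cont=4.6604 → 4.6604 [wait]  node(1,1) S=156.5949 payoff=0.0000 vs cont=1.1368 → 1.1368 [wait]  ⇒ S*(1)=-
t_0: node(0,0) S=145.6700 payoff=0.0000 vs cont=2.7875 → 2.7875 [wait]  ⇒ S*(0)=-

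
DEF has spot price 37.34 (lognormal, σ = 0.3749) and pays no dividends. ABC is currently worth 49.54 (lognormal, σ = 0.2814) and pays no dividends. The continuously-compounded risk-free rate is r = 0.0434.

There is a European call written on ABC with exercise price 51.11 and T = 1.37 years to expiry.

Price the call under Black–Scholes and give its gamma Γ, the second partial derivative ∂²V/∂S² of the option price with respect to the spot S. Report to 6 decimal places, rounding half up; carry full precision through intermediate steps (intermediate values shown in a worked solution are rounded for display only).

price = 7.103408
Γ = 0.023694

σ√T = 0.2814·√1.37 = 0.329370
d₁ = (ln(S/K) + (r+σ²/2)T) / (σ√T) = (ln(49.54/51.11) + (0.0434+0.2814²/2)·1.37) / 0.329370 = (-0.031200 + 0.113700) / 0.329370 = 0.250480
d₂ = d₁ − σ√T = 0.250480 − 0.329370 = -0.078890
e^{−rT} = 0.942275
N(d₁) = 0.598892,  N(d₂) = 0.468560
Call price V = S·N(d₁) − K·e^{−rT}·N(d₂) = 29.669104 − 22.565696 = 7.103408
φ(d₁) = (1/√(2π))·e^{−d₁²/2} = 0.386622
Γ = φ(d₁) / (S·σ·√T) = 0.023694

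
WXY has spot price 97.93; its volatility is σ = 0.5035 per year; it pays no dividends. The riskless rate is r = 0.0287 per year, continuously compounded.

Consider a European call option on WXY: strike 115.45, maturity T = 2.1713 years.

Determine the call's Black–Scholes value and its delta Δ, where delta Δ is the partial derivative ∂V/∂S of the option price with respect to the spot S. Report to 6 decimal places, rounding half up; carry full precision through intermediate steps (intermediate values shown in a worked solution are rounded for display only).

σ√T = 0.5035·√2.1713 = 0.741924
d₁ = (ln(S/K) + (r+σ²/2)T) / (σ√T) = (ln(97.93/115.45) + (0.0287+0.5035²/2)·2.1713) / 0.741924 = (-0.164585 + 0.337542) / 0.741924 = 0.233120
d₂ = d₁ − σ√T = 0.233120 − 0.741924 = -0.508804
e^{−rT} = 0.939586
N(d₁) = 0.592166,  N(d₂) = 0.305445
Call price V = S·N(d₁) − K·e^{−rT}·N(d₂) = 57.990804 − 33.133176 = 24.857628
Δ = N(d₁) = 0.592166

price = 24.857628
Δ = 0.592166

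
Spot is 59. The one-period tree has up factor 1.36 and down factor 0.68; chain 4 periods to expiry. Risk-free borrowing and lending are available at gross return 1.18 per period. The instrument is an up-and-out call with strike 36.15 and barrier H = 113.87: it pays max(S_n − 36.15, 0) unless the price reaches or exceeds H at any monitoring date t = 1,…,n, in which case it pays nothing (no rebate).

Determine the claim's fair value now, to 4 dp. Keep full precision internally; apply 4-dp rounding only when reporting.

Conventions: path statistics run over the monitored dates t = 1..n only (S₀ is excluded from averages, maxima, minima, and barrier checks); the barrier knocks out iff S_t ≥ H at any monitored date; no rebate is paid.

No-arbitrage gives p* = (R−d)/(u−d) = 0.7353: enumerate every path, weight its payoff by its p*-probability, and discount by R^4.
Enumerate all 2^4 = 16 price paths (U = up ×1.36, D = down ×0.68); each path with k up-moves has probability p*^k·(1−p*)^(4−k).
DDDD: M=40.1200, payoff=0.0000, prob=0.004910
UDDD: M=80.2400, payoff=0.0000, prob=0.013638
DUDD: M=54.5632, payoff=0.0000, prob=0.013638
UUDD: M=109.1264, payoff=14.3100, prob=0.037883
DDUD: M=40.1200, payoff=0.0000, prob=0.013638
UDUD: M=80.2400, payoff=14.3100, prob=0.037883
DUUD: M=74.2060, payoff=14.3100, prob=0.037883
UUUD: M=148.4119, payoff=0.0000, prob=0.105232
DDDU: M=40.1200, payoff=0.0000, prob=0.013638
UDDU: M=80.2400, payoff=14.3100, prob=0.037883
DUDU: M=54.5632, payoff=14.3100, prob=0.037883
UUDU: M=109.1264, payoff=64.7701, prob=0.105232
DDUU: M=50.4600, payoff=14.3100, prob=0.037883
UDUU: M=100.9201, payoff=64.7701, prob=0.105232
DUUU: M=100.9201, payoff=64.7701, prob=0.105232
UUUU: M=201.8402, payoff=0.0000, prob=0.292310
Price = Σ prob·payoff / R^4 = 23.700297 / 1.938778 = 12.2243

price = 12.2243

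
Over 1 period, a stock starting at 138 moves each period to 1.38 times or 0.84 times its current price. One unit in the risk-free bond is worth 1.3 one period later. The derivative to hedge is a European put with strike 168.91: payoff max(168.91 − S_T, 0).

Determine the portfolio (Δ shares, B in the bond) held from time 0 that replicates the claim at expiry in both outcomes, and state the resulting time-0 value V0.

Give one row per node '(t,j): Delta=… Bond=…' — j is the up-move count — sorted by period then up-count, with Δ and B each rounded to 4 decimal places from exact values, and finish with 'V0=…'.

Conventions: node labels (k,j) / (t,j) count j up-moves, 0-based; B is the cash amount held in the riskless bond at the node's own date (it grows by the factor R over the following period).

(0,0): Delta=-0.7111 Bond=104.1684
V0=6.0387

Under the risk-neutral measure, an up-move has probability p* = (R−d)/(u−d) = 0.8519 and values discount at R = 1.3.
Payoffs at expiry: V(1,0)=52.9900, V(1,1)=0.0000
(0,0): S=138.0000. Δ = (V_up−V_dn)/(S_up−S_dn) = (0.0000−52.9900)/(190.4400−115.9200) = -0.7111. V = [p*·0.0000 + (1−p*)·52.9900]/1.3 = 6.0387. B = V − Δ·S = 104.1684.
Check: Δ(0,0)·S0 + B(0,0) = 6.0387 = V0.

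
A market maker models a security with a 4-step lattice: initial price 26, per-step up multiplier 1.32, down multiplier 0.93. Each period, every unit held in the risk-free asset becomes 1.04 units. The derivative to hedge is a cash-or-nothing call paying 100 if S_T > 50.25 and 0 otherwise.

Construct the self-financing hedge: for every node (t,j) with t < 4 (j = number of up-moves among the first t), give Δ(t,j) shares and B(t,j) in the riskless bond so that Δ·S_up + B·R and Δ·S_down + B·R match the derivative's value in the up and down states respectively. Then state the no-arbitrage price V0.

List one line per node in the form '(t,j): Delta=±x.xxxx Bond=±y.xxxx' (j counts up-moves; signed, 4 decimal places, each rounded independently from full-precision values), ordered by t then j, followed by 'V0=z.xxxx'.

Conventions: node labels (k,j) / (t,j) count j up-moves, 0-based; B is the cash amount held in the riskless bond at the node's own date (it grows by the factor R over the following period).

Since d<R<u, set p* = (R−d)/(u−d) = 0.2821; price each node as the discounted p*-expectation of its children.
Terminal payoffs: V(4,0)=0.0000, V(4,1)=0.0000, V(4,2)=0.0000, V(4,3)=100.0000, V(4,4)=100.0000
Node (3,0) S=20.9133: V=(p*·0.0000+(1−p*)·0.0000)/1.04=0.0000; Δ=(0.0000−0.0000)/(27.6055−19.4494)=0.0000; B=V−Δ·S=0.0000
Node (3,1) S=29.6834: V=(p*·0.0000+(1−p*)·0.0000)/1.04=0.0000; Δ=(0.0000−0.0000)/(39.1820−27.6055)=0.0000; B=V−Δ·S=0.0000
Node (3,2) S=42.1312: V=(p*·100.0000+(1−p*)·0.0000)/1.04=27.1203; Δ=(100.0000−0.0000)/(55.6132−39.1820)=6.0860; B=V−Δ·S=-229.2899
Node (3,3) S=59.7992: V=(p*·100.0000+(1−p*)·100.0000)/1.04=96.1538; Δ=(100.0000−100.0000)/(78.9349−55.6132)=0.0000; B=V−Δ·S=96.1538
Node (2,0) S=22.4874: V=(p*·0.0000+(1−p*)·0.0000)/1.04=0.0000; Δ=(0.0000−0.0000)/(29.6834−20.9133)=0.0000; B=V−Δ·S=0.0000
Node (2,1) S=31.9176: V=(p*·27.1203+(1−p*)·0.0000)/1.04=7.3551; Δ=(27.1203−0.0000)/(42.1312−29.6834)=2.1787; B=V−Δ·S=-62.1842
Node (2,2) S=45.3024: V=(p*·96.1538+(1−p*)·27.1203)/1.04=44.7993; Δ=(96.1538−27.1203)/(59.7992−42.1312)=3.9073; B=V−Δ·S=-132.2097
Node (1,0) S=24.1800: V=(p*·7.3551+(1−p*)·0.0000)/1.04=1.9947; Δ=(7.3551−0.0000)/(31.9176−22.4874)=0.7800; B=V−Δ·S=-16.8645
Node (1,1) S=34.3200: V=(p*·44.7993+(1−p*)·7.3551)/1.04=17.2272; Δ=(44.7993−7.3551)/(45.3024−31.9176)=2.7975; B=V−Δ·S=-78.7836
Node (0,0) S=26.0000: V=(p*·17.2272+(1−p*)·1.9947)/1.04=6.0491; Δ=(17.2272−1.9947)/(34.3200−24.1800)=1.5022; B=V−Δ·S=-33.0086
Sanity check at the root: Δ(0,0)·S0 + B(0,0) reproduces V0 = 6.0491.

(0,0): Delta=1.5022 Bond=-33.0086
(1,0): Delta=0.7800 Bond=-16.8645
(1,1): Delta=2.7975 Bond=-78.7836
(2,0): Delta=0.0000 Bond=0.0000
(2,1): Delta=2.1787 Bond=-62.1842
(2,2): Delta=3.9073 Bond=-132.2097
(3,0): Delta=0.0000 Bond=0.0000
(3,1): Delta=0.0000 Bond=0.0000
(3,2): Delta=6.0860 Bond=-229.2899
(3,3): Delta=0.0000 Bond=96.1538
V0=6.0491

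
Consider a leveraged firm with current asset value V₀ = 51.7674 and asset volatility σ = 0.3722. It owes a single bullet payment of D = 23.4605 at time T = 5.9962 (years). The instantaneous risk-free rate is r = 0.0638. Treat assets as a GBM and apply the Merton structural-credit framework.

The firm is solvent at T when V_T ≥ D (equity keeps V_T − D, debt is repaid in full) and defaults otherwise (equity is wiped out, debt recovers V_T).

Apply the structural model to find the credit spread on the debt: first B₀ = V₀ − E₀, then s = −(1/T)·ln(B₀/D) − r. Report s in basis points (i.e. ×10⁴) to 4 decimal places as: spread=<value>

Equity is a call on the firm's assets struck at D = 23.4605:
d₁ = [ln(V₀/D) + (r + σ²/2)T] / (σ√T)
   = [ln(51.7674/23.4605) + (0.0638 + 0.5·0.3722²)·5.9962] / (0.3722·√5.9962)
   = [0.791442 + 0.797893] / 0.911411 = 1.743818
d₂ = d₁ − σ√T = 1.743818 − 0.911411 = 0.832406
N(d₁) = 0.959405,  N(d₂) = 0.797410,  e^(−rT) = 0.682115
E₀ = V₀·N(d₁) − D·e^(−rT)·N(d₂)
   = 51.7674·0.959405 − 23.4605·0.682115·0.797410 = 36.905123
B₀ = V₀ − E₀ = 51.7674 − 36.905123 = 14.862277
spread = −(1/T)·ln(B₀/D) − r = −(1/5.9962)·ln(14.862277/23.4605) − 0.0638 = 0.01233020
in basis points: 0.01233020 × 10⁴ = 123.3020 bp

spread=123.3020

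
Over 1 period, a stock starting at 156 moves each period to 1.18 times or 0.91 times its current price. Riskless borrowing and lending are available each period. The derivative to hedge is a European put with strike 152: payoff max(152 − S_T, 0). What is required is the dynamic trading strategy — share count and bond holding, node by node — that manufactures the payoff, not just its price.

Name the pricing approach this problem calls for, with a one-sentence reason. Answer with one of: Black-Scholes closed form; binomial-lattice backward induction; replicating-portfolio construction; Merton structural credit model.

Key observation: the task asks for the hedge itself — share and bond holdings at every node of the 1-period tree on spot 156 with factors 1.18/0.91 — which is exactly what the replicating-portfolio construction produces.

framework: replicating-portfolio construction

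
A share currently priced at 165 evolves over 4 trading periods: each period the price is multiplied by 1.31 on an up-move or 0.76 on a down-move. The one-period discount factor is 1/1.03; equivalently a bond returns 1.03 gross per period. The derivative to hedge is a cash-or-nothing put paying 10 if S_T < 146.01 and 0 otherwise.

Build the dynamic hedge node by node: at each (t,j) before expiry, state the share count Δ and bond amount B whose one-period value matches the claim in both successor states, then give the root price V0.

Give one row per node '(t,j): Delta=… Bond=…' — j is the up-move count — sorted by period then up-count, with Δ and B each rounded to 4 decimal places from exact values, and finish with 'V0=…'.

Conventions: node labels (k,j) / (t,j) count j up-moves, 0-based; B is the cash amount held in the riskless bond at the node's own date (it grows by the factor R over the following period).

(0,0): Delta=-0.0385 Bond=9.2497
(1,0): Delta=-0.0683 Bond=13.2667
(1,1): Delta=-0.0205 Bond=5.6492
(2,0): Delta=-0.0909 Bond=15.8200
(2,1): Delta=-0.0547 Bond=11.4296
(2,2): Delta=0.0000 Bond=0.0000
(3,0): Delta=0.0000 Bond=9.7087
(3,1): Delta=-0.1456 Bond=23.1244
(3,2): Delta=0.0000 Bond=0.0000
(3,3): Delta=0.0000 Bond=0.0000
V0=2.8988

Since d<R<u, set p* = (R−d)/(u−d) = 0.4909; price each node as the discounted p*-expectation of its children.
Payoffs at expiry: V(4,0)=10.0000, V(4,1)=10.0000, V(4,2)=0.0000, V(4,3)=0.0000, V(4,4)=0.0000
Node (3,0) S=72.4310: V=(p*·10.0000+(1−p*)·10.0000)/1.03=9.7087; Δ=(10.0000−10.0000)/(94.8847−55.0476)=0.0000; B=V−Δ·S=9.7087
Node (3,1) S=124.8482: V=(p*·0.0000+(1−p*)·10.0000)/1.03=4.9426; Δ=(0.0000−10.0000)/(163.5512−94.8847)=-0.1456; B=V−Δ·S=23.1244
Node (3,2) S=215.1989: V=(p*·0.0000+(1−p*)·0.0000)/1.03=0.0000; Δ=(0.0000−0.0000)/(281.9106−163.5512)=0.0000; B=V−Δ·S=0.0000
Node (3,3) S=370.9350: V=(p*·0.0000+(1−p*)·0.0000)/1.03=0.0000; Δ=(0.0000−0.0000)/(485.9249−281.9106)=0.0000; B=V−Δ·S=0.0000
Node (2,0) S=95.3040: V=(p*·4.9426+(1−p*)·9.7087)/1.03=7.1544; Δ=(4.9426−9.7087)/(124.8482−72.4310)=-0.0909; B=V−Δ·S=15.8200
Node (2,1) S=164.2740: V=(p*·0.0000+(1−p*)·4.9426)/1.03=2.4430; Δ=(0.0000−4.9426)/(215.1989−124.8482)=-0.0547; B=V−Δ·S=11.4296
Node (2,2) S=283.1565: V=(p*·0.0000+(1−p*)·0.0000)/1.03=0.0000; Δ=(0.0000−0.0000)/(370.9350−215.1989)=0.0000; B=V−Δ·S=0.0000
Node (1,0) S=125.4000: V=(p*·2.4430+(1−p*)·7.1544)/1.03=4.7005; Δ=(2.4430−7.1544)/(164.2740−95.3040)=-0.0683; B=V−Δ·S=13.2667
Node (1,1) S=216.1500: V=(p*·0.0000+(1−p*)·2.4430)/1.03=1.2075; Δ=(0.0000−2.4430)/(283.1565−164.2740)=-0.0205; B=V−Δ·S=5.6492
Node (0,0) S=165.0000: V=(p*·1.2075+(1−p*)·4.7005)/1.03=2.8988; Δ=(1.2075−4.7005)/(216.1500−125.4000)=-0.0385; B=V−Δ·S=9.2497
Verification: the root portfolio costs Δ(0,0)·S0 + B(0,0) = 2.8988, matching V0.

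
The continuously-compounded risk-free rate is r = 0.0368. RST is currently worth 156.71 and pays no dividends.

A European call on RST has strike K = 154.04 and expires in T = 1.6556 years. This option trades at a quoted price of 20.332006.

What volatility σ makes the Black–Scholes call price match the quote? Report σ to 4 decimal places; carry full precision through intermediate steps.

At σ = 0.1767 the Black–Scholes value reproduces the quote:
σ√T = 0.1767·√1.6556 = 0.227360
d₁ = (ln(S/K) + (r+σ²/2)T) / (σ√T) = (ln(156.71/154.04) + (0.0368+0.1767²/2)·1.6556) / 0.227360 = (0.017185 + 0.086772) / 0.227360 = 0.457235
d₂ = d₁ − σ√T = 0.457235 − 0.227360 = 0.229875
e^{−rT} = 0.940893
N(d₁) = 0.676249,  N(d₂) = 0.590906
V = S·N(d₁) − K·e^{−rT}·N(d₂) = 105.974981 − 85.642975 = 20.332006 (matching the quote); vega is positive throughout, so no other σ reproduces this price

sigma = 0.1767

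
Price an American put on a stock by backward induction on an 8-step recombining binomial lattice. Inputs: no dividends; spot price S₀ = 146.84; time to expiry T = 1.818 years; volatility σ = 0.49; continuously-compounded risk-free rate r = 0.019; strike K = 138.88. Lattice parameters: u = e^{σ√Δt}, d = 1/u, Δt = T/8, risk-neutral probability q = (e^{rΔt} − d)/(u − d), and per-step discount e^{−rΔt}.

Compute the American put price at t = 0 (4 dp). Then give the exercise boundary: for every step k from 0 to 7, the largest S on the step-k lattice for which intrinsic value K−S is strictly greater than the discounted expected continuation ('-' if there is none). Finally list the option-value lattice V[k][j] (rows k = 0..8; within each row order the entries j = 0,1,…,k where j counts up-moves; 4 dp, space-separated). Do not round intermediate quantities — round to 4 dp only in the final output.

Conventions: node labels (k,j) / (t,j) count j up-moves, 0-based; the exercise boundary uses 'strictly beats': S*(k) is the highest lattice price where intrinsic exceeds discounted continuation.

Δt=0.22725  u=1.26312  d=0.79169  q=0.45105  discount=0.99569
step 8 (expiry): payoffs max(K−S,0) = 116.2189 102.7247 81.1950 46.8449 0.0000 0.0000 0.0000 0.0000 0.0000
step 7: (k=7,j=0): S=28.6238, K−S=110.2562, hold=109.6579 ⇒ V=110.2562 exercise | (k=7,j=1): S=45.6686, K−S=93.2114, hold=92.6131 ⇒ V=93.2114 exercise | (k=7,j=2): S=72.8632, K−S=66.0168, hold=65.4185 ⇒ V=66.0168 exercise | (k=7,j=3): S=116.2516, K−S=22.6284, hold=25.6049 ⇒ V=25.6049 continue | (k=7,j=4): S=185.4769, K−S=0.0000, hold=0.0000 ⇒ V=0.0000 continue | (k=7,j=5): S=295.9243, K−S=0.0000, hold=0.0000 ⇒ V=0.0000 continue | (k=7,j=6): S=472.1406, K−S=0.0000, hold=0.0000 ⇒ V=0.0000 continue | (k=7,j=7): S=753.2899, K−S=0.0000, hold=0.0000 ⇒ V=0.0000 continue  boundary S*=72.8632
step 6: (k=6,j=0): S=36.1553, K−S=102.7247, hold=102.1263 ⇒ V=102.7247 exercise | (k=6,j=1): S=57.6850, K−S=81.1950, hold=80.5967 ⇒ V=81.1950 exercise | (k=6,j=2): S=92.0351, K−S=46.8449, hold=47.5833 ⇒ V=47.5833 continue | (k=6,j=3): S=146.8400, K−S=0.0000, hold=13.9953 ⇒ V=13.9953 continue | (k=6,j=4): S=234.2800, K−S=0.0000, hold=0.0000 ⇒ V=0.0000 continue | (k=6,j=5): S=373.7885, K−S=0.0000, hold=0.0000 ⇒ V=0.0000 continue | (k=6,j=6): S=596.3713, K−S=0.0000, hold=0.0000 ⇒ V=0.0000 continue  boundary S*=57.6850
step 5: (k=5,j=0): S=45.6686, K−S=93.2114, hold=92.6131 ⇒ V=93.2114 exercise | (k=5,j=1): S=72.8632, K−S=66.0168, hold=65.7501 ⇒ V=66.0168 exercise | (k=5,j=2): S=116.2516, K−S=22.6284, hold=32.2938 ⇒ V=32.2938 continue | (k=5,j=3): S=185.4769, K−S=0.0000, hold=7.6497 ⇒ V=7.6497 continue | (k=5,j=4): S=295.9243, K−S=0.0000, hold=0.0000 ⇒ V=0.0000 continue | (k=5,j=5): S=472.1406, K−S=0.0000, hold=0.0000 ⇒ V=0.0000 continue  boundary S*=72.8632
step 4: (k=4,j=0): S=57.6850, K−S=81.1950, hold=80.5967 ⇒ V=81.1950 exercise | (k=4,j=1): S=92.0351, K−S=46.8449, hold=50.5873 ⇒ V=50.5873 continue | (k=4,j=2): S=146.8400, K−S=0.0000, hold=21.0870 ⇒ V=21.0870 continue | (k=4,j=3): S=234.2800, K−S=0.0000, hold=4.1812 ⇒ V=4.1812 continue | (k=4,j=4): S=373.7885, K−S=0.0000, hold=0.0000 ⇒ V=0.0000 continue  boundary S*=57.6850
step 3: (k=3,j=0): S=72.8632, K−S=66.0168, hold=67.0992 ⇒ V=67.0992 continue | (k=3,j=1): S=116.2516, K−S=22.6284, hold=37.1207 ⇒ V=37.1207 continue | (k=3,j=2): S=185.4769, K−S=0.0000, hold=13.4037 ⇒ V=13.4037 continue | (k=3,j=3): S=295.9243, K−S=0.0000, hold=2.2854 ⇒ V=2.2854 continue  boundary S*=-
step 2: (k=2,j=0): S=92.0351, K−S=46.8449, hold=53.3467 ⇒ V=53.3467 continue | (k=2,j=1): S=146.8400, K−S=0.0000, hold=26.3094 ⇒ V=26.3094 continue | (k=2,j=2): S=234.2800, K−S=0.0000, hold=8.3527 ⇒ V=8.3527 continue  boundary S*=-
step 1: (k=1,j=0): S=116.2516, K−S=22.6284, hold=40.9743 ⇒ V=40.9743 continue | (k=1,j=1): S=185.4769, K−S=0.0000, hold=18.1316 ⇒ V=18.1316 continue  boundary S*=-
step 0: (k=0,j=0): S=146.8400, K−S=0.0000, hold=30.5391 ⇒ V=30.5391 continue  boundary S*=-

price = 30.5391
boundary = - - - - 57.6850 72.8632 57.6850 72.8632
tree:
30.5391
40.9743 18.1316
53.3467 26.3094 8.3527
67.0992 37.1207 13.4037 2.2854
81.1950 50.5873 21.0870 4.1812 0.0000
93.2114 66.0168 32.2938 7.6497 0.0000 0.0000
102.7247 81.1950 47.5833 13.9953 0.0000 0.0000 0.0000
110.2562 93.2114 66.0168 25.6049 0.0000 0.0000 0.0000 0.0000
116.2189 102.7247 81.1950 46.8449 0.0000 0.0000 0.0000 0.0000 0.0000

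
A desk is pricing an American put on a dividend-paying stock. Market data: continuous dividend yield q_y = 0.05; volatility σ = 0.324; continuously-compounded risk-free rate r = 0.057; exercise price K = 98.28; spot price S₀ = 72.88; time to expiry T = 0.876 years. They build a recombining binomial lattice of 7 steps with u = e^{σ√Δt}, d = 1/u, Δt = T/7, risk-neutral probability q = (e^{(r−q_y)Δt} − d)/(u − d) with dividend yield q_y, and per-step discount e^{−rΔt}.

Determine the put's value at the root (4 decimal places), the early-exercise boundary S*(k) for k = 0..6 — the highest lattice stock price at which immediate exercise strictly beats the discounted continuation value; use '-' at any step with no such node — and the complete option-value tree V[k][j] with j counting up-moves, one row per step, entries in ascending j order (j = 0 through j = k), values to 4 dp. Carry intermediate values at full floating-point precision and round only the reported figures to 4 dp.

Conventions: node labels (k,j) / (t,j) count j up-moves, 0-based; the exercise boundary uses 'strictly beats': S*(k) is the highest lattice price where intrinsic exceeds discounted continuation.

price = 26.6607
boundary = - - 57.9500 64.9877 57.9500 64.9877 72.8800
tree:
26.6607
33.3291 19.6977
40.3300 26.0993 12.9244
46.6055 33.2923 18.5484 6.9079
52.2015 40.3300 25.5122 11.1368 2.3414
57.1914 46.6055 33.2923 17.3040 4.4935 0.0000
61.6410 52.2015 40.3300 25.4000 8.6234 0.0000 0.0000
65.6087 57.1914 46.6055 33.2923 16.5492 0.0000 0.0000 0.0000

Δt=0.12514  u=1.12144  d=0.89171  q=0.47519  discount=0.99289
step 7 (expiry): payoffs max(K−S,0) = 65.6087 57.1914 46.6055 33.2923 16.5492 0.0000 0.0000 0.0000
step 6: (k=6,j=0): S=36.6390, K−S=61.6410, hold=61.1710 ⇒ V=61.6410 exercise | (k=6,j=1): S=46.0785, K−S=52.2015, hold=51.7903 ⇒ V=52.2015 exercise | (k=6,j=2): S=57.9500, K−S=40.3300, hold=39.9929 ⇒ V=40.3300 exercise | (k=6,j=3): S=72.8800, K−S=25.4000, hold=25.1560 ⇒ V=25.4000 exercise | (k=6,j=4): S=91.6565, K−S=6.6235, hold=8.6234 ⇒ V=8.6234 continue | (k=6,j=5): S=115.2705, K−S=0.0000, hold=0.0000 ⇒ V=0.0000 continue | (k=6,j=6): S=144.9682, K−S=0.0000, hold=0.0000 ⇒ V=0.0000 continue  boundary S*=72.8800
step 5: (k=5,j=0): S=41.0886, K−S=57.1914, hold=56.7491 ⇒ V=57.1914 exercise | (k=5,j=1): S=51.6745, K−S=46.6055, hold=46.2293 ⇒ V=46.6055 exercise | (k=5,j=2): S=64.9877, K−S=33.2923, hold=32.9991 ⇒ V=33.2923 exercise | (k=5,j=3): S=81.7308, K−S=16.5492, hold=17.3040 ⇒ V=17.3040 continue | (k=5,j=4): S=102.7876, K−S=0.0000, hold=4.4935 ⇒ V=4.4935 continue | (k=5,j=5): S=129.2693, K−S=0.0000, hold=0.0000 ⇒ V=0.0000 continue  boundary S*=64.9877
step 4: (k=4,j=0): S=46.0785, K−S=52.2015, hold=51.7903 ⇒ V=52.2015 exercise | (k=4,j=1): S=57.9500, K−S=40.3300, hold=39.9929 ⇒ V=40.3300 exercise | (k=4,j=2): S=72.8800, K−S=25.4000, hold=25.5122 ⇒ V=25.5122 continue | (k=4,j=3): S=91.6565, K−S=6.6235, hold=11.1368 ⇒ V=11.1368 continue | (k=4,j=4): S=115.2705, K−S=0.0000, hold=2.3414 ⇒ V=2.3414 continue  boundary S*=57.9500
step 3: (k=3,j=0): S=51.6745, K−S=46.6055, hold=46.2293 ⇒ V=46.6055 exercise | (k=3,j=1): S=64.9877, K−S=33.2923, hold=33.0521 ⇒ V=33.2923 exercise | (k=3,j=2): S=81.7308, K−S=16.5492, hold=18.5484 ⇒ V=18.5484 continue | (k=3,j=3): S=102.7876, K−S=0.0000, hold=6.9079 ⇒ V=6.9079 continue  boundary S*=64.9877
step 2: (k=2,j=0): S=57.9500, K−S=40.3300, hold=39.9929 ⇒ V=40.3300 exercise | (k=2,j=1): S=72.8800, K−S=25.4000, hold=26.0993 ⇒ V=26.0993 continue | (k=2,j=2): S=91.6565, K−S=6.6235, hold=12.9244 ⇒ V=12.9244 continue  boundary S*=57.9500
step 1: (k=1,j=0): S=64.9877, K−S=33.2923, hold=33.3291 ⇒ V=33.3291 continue | (k=1,j=1): S=81.7308, K−S=16.5492, hold=19.6977 ⇒ V=19.6977 continue  boundary S*=-
step 0: (k=0,j=0): S=72.8800, K−S=25.4000, hold=26.6607 ⇒ V=26.6607 continue  boundary S*=-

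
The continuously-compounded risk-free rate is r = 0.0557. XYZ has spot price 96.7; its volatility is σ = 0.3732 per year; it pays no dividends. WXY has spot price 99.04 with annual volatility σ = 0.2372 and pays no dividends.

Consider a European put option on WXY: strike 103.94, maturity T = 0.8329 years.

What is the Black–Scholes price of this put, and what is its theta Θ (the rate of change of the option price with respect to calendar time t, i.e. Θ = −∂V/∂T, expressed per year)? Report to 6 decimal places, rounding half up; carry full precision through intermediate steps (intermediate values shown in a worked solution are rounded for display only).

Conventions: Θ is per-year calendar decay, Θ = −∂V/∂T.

price = 8.639077
Θ = -2.088384

σ√T = 0.2372·√0.8329 = 0.216477
d₁ = (ln(S/K) + (r+σ²/2)T) / (σ√T) = (ln(99.04/103.94) + (0.0557+0.2372²/2)·0.8329) / 0.216477 = (-0.048290 + 0.069824) / 0.216477 = 0.099473
d₂ = d₁ − σ√T = 0.099473 − 0.216477 = -0.117004
e^{−rT} = 0.954667
N(−d₁) = 0.460381,  N(−d₂) = 0.546571
Put price V = K·e^{−rT}·N(−d₂) − S·N(−d₁) = 54.235243 − 45.596166 = 8.639077
φ(d₁) = (1/√(2π))·e^{−d₁²/2} = 0.396973
Θ = −S·φ(d₁)·σ/(2√T) + r·K·e^{−rT}·N(−d₂) = −5.109287 + 3.020903 = -2.088384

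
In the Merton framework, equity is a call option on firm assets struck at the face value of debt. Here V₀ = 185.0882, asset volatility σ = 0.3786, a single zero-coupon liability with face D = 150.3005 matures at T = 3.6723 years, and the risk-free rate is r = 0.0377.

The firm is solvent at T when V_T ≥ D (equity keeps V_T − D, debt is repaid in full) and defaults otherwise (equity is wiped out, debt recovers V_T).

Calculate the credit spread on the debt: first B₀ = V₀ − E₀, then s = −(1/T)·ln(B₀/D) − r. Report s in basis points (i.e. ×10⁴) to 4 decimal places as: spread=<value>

Equity is a call on the firm's assets struck at D = 150.3005:
d₁ = [ln(V₀/D) + (r + σ²/2)T] / (σ√T)
   = [ln(185.0882/150.3005) + (0.0377 + 0.5·0.3786²)·3.6723] / (0.3786·√3.6723)
   = [0.208196 + 0.401636] / 0.725520 = 0.840544
d₂ = d₁ − σ√T = 0.840544 − 0.725520 = 0.115023
N(d₁) = 0.799698,  N(d₂) = 0.545787,  e^(−rT) = 0.870711
E₀ = V₀·N(d₁) − D·e^(−rT)·N(d₂)
   = 185.0882·0.799698 − 150.3005·0.870711·0.545787 = 76.588570
B₀ = V₀ − E₀ = 185.0882 − 76.588570 = 108.499630
spread = −(1/T)·ln(B₀/D) − r = −(1/3.6723)·ln(108.499630/150.3005) − 0.0377 = 0.05104271
in basis points: 0.05104271 × 10⁴ = 510.4271 bp

spread=510.4271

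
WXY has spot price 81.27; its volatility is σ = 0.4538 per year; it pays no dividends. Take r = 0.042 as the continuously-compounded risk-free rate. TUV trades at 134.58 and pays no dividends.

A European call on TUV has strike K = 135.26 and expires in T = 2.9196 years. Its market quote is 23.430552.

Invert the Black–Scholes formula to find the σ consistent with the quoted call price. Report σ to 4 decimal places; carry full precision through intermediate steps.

sigma = 0.1714

At σ = 0.1714 the Black–Scholes value reproduces the quote:
σ√T = 0.1714·√2.9196 = 0.292868
d₁ = (ln(S/K) + (r+σ²/2)T) / (σ√T) = (ln(134.58/135.26) + (0.042+0.1714²/2)·2.9196) / 0.292868 = (-0.005040 + 0.165509) / 0.292868 = 0.547922
d₂ = d₁ − σ√T = 0.547922 − 0.292868 = 0.255054
e^{−rT} = 0.884597
N(d₁) = 0.708127,  N(d₂) = 0.600659
V = S·N(d₁) − K·e^{−rT}·N(d₂) = 95.299780 − 71.869228 = 23.430552 (matching the quote); vega is positive throughout, so no other σ reproduces this price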